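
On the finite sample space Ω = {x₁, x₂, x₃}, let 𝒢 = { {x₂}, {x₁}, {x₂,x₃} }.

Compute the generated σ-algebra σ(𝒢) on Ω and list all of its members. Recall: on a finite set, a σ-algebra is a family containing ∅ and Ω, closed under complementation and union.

|σ(𝒢)| = 8.  σ(𝒢) = { {}, {x₁}, {x₂}, {x₃}, {x₁,x₂}, {x₁,x₃}, {x₂,x₃}, Ω }

Trace:
Take S₀ = 𝒢 ∪ {∅, Ω} = { {}, {x₁}, {x₂}, {x₂,x₃}, Ω }.
Pass 1. New:
  {x₁,x₂}  = {x₂} ∪ {x₁}
  {x₁,x₃}  = Ω∖{x₂}
Pass 2. New:
  {x₃}  = Ω∖{x₁,x₂}
Pass 3: closed — nothing new.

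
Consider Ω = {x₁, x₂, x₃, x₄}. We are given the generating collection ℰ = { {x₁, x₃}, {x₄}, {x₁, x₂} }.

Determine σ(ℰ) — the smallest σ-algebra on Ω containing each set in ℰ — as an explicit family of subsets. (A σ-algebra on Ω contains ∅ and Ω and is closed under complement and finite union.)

Seed the family with ℰ together with ∅ and Ω: { ∅, {x₄}, {x₁, x₂}, {x₁, x₃}, Ω }.
Step 1 (5 new):
  {x₂, x₄}  = Ω∖{x₁, x₃}
  {x₃, x₄}  = Ω∖{x₁, x₂}
  {x₁, x₂, x₃}  = Ω∖{x₄}
  {x₁, x₂, x₄}  = {x₁, x₂} ∪ {x₄}
  {x₁, x₃, x₄}  = {x₁, x₃} ∪ {x₄}
  (now 10)
Step 2. New:
  {x₂}  = Ω∖{x₁, x₃, x₄}
  {x₃}  = Ω∖{x₁, x₂, x₄}
  {x₂, x₃, x₄}  = {x₃, x₄} ∪ {x₂, x₄}
  (now 13)
Step 3: 2 new —
  {x₁}  = Ω∖{x₂, x₃, x₄}
  {x₂, x₃}  = {x₃} ∪ {x₂}
  (now 15)
Step 4 (1 new):
  {x₁, x₄}  = Ω∖{x₂, x₃}
  (now 16)
Step 5: already closed under ᶜ and ∪.

Hence σ(ℰ) has 16 members: { ∅, {x₁}, {x₂}, {x₃}, {x₄}, {x₁, x₂}, {x₁, x₃}, {x₁, x₄}, {x₂, x₃}, {x₂, x₄}, {x₃, x₄}, {x₁, x₂, x₃}, {x₁, x₂, x₄}, {x₁, x₃, x₄}, {x₂, x₃, x₄}, Ω }.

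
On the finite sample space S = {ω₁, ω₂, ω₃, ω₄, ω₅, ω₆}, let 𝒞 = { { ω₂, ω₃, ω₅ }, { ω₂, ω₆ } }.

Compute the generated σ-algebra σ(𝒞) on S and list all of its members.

σ(𝒞) (16 sets): { ∅, { ω₂ }, { ω₆ }, { ω₁, ω₄ }, { ω₂, ω₆ }, { ω₃, ω₅ }, { ω₁, ω₂, ω₄ }, { ω₁, ω₄, ω₆ }, { ω₂, ω₃, ω₅ }, { ω₃, ω₅, ω₆ }, { ω₁, ω₂, ω₄, ω₆ }, { ω₁, ω₃, ω₄, ω₅ }, { ω₂, ω₃, ω₅, ω₆ }, { ω₁, ω₂, ω₃, ω₄, ω₅ }, { ω₁, ω₃, ω₄, ω₅, ω₆ }, S }

Check:
Take S₀ = 𝒞 ∪ {∅, S} = { ∅, { ω₂, ω₆ }, { ω₂, ω₃, ω₅ }, S }.
Iteration 1 (3 new):
  { ω₁, ω₄, ω₆ }  = complement { ω₂, ω₃, ω₅ }
  { ω₁, ω₃, ω₄, ω₅ }  = complement { ω₂, ω₆ }
  { ω₂, ω₃, ω₅, ω₆ }  = { ω₂, ω₆ } ∪ { ω₂, ω₃, ω₅ }
  — 7 sets.
Iteration 2: +4 →
  { ω₁, ω₄ }  = complement { ω₂, ω₃, ω₅, ω₆ }
  { ω₁, ω₂, ω₄, ω₆ }  = { ω₂, ω₆ } ∪ { ω₁, ω₄, ω₆ }
  { ω₁, ω₂, ω₃, ω₄, ω₅ }  = { ω₂, ω₃, ω₅ } ∪ { ω₁, ω₃, ω₄, ω₅ }
  { ω₁, ω₃, ω₄, ω₅, ω₆ }  = { ω₁, ω₃, ω₄, ω₅ } ∪ { ω₁, ω₄, ω₆ }
  — 11 sets.
Iteration 3 adds 3:
  { ω₂ }  = complement { ω₁, ω₃, ω₄, ω₅, ω₆ }
  { ω₆ }  = complement { ω₁, ω₂, ω₃, ω₄, ω₅ }
  { ω₃, ω₅ }  = complement { ω₁, ω₂, ω₄, ω₆ }
  — 14 sets.
Iteration 4: +2 →
  { ω₁, ω₂, ω₄ }  = { ω₁, ω₄ } ∪ { ω₂ }
  { ω₃, ω₅, ω₆ }  = { ω₃, ω₅ } ∪ { ω₆ }
  — 16 sets.
Iteration 5: already closed under ᶜ and ∪.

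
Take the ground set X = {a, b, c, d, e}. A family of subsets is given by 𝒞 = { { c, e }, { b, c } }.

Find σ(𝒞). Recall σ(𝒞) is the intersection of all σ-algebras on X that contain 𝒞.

|σ(𝒞)| = 16.  σ(𝒞) = { ∅, { b }, { c }, { e }, { a, d }, { b, c }, { b, e }, { c, e }, { a, b, d }, { a, c, d }, { a, d, e }, { b, c, e }, { a, b, c, d }, { a, b, d, e }, { a, c, d, e }, X }

Trace:
Seed the family with 𝒞 together with ∅ and X: { ∅, { b, c }, { c, e }, X }.
Round 1 adds 3:
  { a, b, d }  = ᶜ of { c, e }
  { a, d, e }  = ᶜ of { b, c }
  { b, c, e }  = { c, e } ∪ { b, c }
Round 2 (4 new):
  { a, d }  = ᶜ of { b, c, e }
  { a, b, c, d }  = { b, c } ∪ { a, b, d }
  { a, b, d, e }  = { a, d, e } ∪ { a, b, d }
  { a, c, d, e }  = { a, d, e } ∪ { c, e }
Round 3 adds 3:
  { b }  = ᶜ of { a, c, d, e }
  { c }  = ᶜ of { a, b, d, e }
  { e }  = ᶜ of { a, b, c, d }
Round 4. New:
  { b, e }  = { b } ∪ { e }
  { a, c, d }  = { c } ∪ { a, d }
Round 5: stable.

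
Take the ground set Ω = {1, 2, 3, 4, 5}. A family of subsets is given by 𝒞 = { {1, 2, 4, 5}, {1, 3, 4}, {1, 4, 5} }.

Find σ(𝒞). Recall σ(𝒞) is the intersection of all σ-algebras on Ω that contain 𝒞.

Initial family (5 sets): { ∅, {1, 3, 4}, {1, 4, 5}, {1, 2, 4, 5}, Ω }.
Step 1 adds 4:
  {3}  = {1, 2, 4, 5}ᶜ
  {2, 3}  = {1, 4, 5}ᶜ
  {2, 5}  = {1, 3, 4}ᶜ
  {1, 3, 4, 5}  = {1, 4, 5} ∪ {1, 3, 4}
  — 9 sets.
Step 2 (3 new):
  {2}  = {1, 3, 4, 5}ᶜ
  {2, 3, 5}  = {2, 5} ∪ {3}
  {1, 2, 3, 4}  = {1, 3, 4} ∪ {2, 3}
  — 12 sets.
Step 3. New:
  {5}  = {1, 2, 3, 4}ᶜ
  {1, 4}  = {2, 3, 5}ᶜ
  — 14 sets.
Step 4: 2 new —
  {3, 5}  = {3} ∪ {5}
  {1, 2, 4}  = {1, 4} ∪ {2}
  — 16 sets.
Step 5: closed — nothing new.

Hence σ(𝒞) has 16 members: { ∅, {2}, {3}, {5}, {1, 4}, {2, 3}, {2, 5}, {3, 5}, {1, 2, 4}, {1, 3, 4}, {1, 4, 5}, {2, 3, 5}, {1, 2, 3, 4}, {1, 2, 4, 5}, {1, 3, 4, 5}, Ω }.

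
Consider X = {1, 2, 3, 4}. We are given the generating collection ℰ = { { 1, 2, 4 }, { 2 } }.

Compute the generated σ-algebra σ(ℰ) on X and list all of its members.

Start: ℰ ∪ {∅, X} = { {  }, { 2 }, { 1, 2, 4 }, X }.
Step 1: +2 →
  { 3 }  = { 1, 2, 4 }ᶜ
  { 1, 3, 4 }  = { 2 }ᶜ
  — 6 sets.
Step 2. New:
  { 2, 3 }  = { 3 } ∪ { 2 }
  — 7 sets.
Step 3. New:
  { 1, 4 }  = { 2, 3 }ᶜ
  — 8 sets.
Step 4: closed — nothing new.

Therefore σ(ℰ) = { {  }, { 2 }, { 3 }, { 1, 4 }, { 2, 3 }, { 1, 2, 4 }, { 1, 3, 4 }, X } (|σ(ℰ)| = 8).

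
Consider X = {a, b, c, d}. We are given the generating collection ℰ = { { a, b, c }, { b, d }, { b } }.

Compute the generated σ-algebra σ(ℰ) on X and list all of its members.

Take S₀ = ℰ ∪ {∅, X} = { ∅, { b }, { b, d }, { a, b, c }, X }.
Pass 1: +3 →
  { d }  = { a, b, c }ᶜ
  { a, c }  = { b, d }ᶜ
  { a, c, d }  = { b }ᶜ
  (now 8)
Pass 2 adds nothing — fixpoint reached.

Hence σ(ℰ) has 8 members: { ∅, { b }, { d }, { a, c }, { b, d }, { a, b, c }, { a, c, d }, X }.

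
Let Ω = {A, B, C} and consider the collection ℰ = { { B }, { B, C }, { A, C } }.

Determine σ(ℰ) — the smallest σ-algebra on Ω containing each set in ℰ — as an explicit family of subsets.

|σ(ℰ)| = 8.  σ(ℰ) = { {  }, { A }, { B }, { C }, { A, B }, { A, C }, { B, C }, Ω }

Derivation:
Take S₀ = ℰ ∪ {∅, Ω} = { {  }, { B }, { A, C }, { B, C }, Ω }.
Step 1 adds 1:
  { A }  = ᶜ of { B, C }
Step 2. New:
  { A, B }  = { B } ∪ { A }
Step 3 (1 new):
  { C }  = ᶜ of { A, B }
Step 4 adds nothing — fixpoint reached.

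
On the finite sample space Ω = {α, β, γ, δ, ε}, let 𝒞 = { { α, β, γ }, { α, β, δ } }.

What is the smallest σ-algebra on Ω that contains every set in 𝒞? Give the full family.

Answer: σ(𝒞) = { {  }, { γ }, { δ }, { ε }, { α, β }, { γ, δ }, { γ, ε }, { δ, ε }, { α, β, γ }, { α, β, δ }, { α, β, ε }, { γ, δ, ε }, { α, β, γ, δ }, { α, β, γ, ε }, { α, β, δ, ε }, Ω }

Trace:
Seed the family with 𝒞 together with ∅ and Ω: { {  }, { α, β, γ }, { α, β, δ }, Ω }.
Step 1: 3 new —
  { γ, ε }  = { α, β, δ }ᶜ
  { δ, ε }  = { α, β, γ }ᶜ
  { α, β, γ, δ }  = { α, β, γ } ∪ { α, β, δ }
  — 7 sets.
Step 2 adds 4:
  { ε }  = { α, β, γ, δ }ᶜ
  { γ, δ, ε }  = { δ, ε } ∪ { γ, ε }
  { α, β, γ, ε }  = { α, β, γ } ∪ { γ, ε }
  { α, β, δ, ε }  = { δ, ε } ∪ { α, β, δ }
  — 11 sets.
Step 3: +3 →
  { γ }  = { α, β, δ, ε }ᶜ
  { δ }  = { α, β, γ, ε }ᶜ
  { α, β }  = { γ, δ, ε }ᶜ
  — 14 sets.
Step 4 (2 new):
  { γ, δ }  = { γ } ∪ { δ }
  { α, β, ε }  = { α, β } ∪ { ε }
  — 16 sets.
Step 5: no new sets; the family is a σ-algebra.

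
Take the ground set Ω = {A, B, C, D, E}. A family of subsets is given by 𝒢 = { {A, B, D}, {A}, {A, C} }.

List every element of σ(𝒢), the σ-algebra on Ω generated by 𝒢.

Take S₀ = 𝒢 ∪ {∅, Ω} = { {}, {A}, {A, C}, {A, B, D}, Ω }.
Step 1. New:
  {C, E}  = complement {A, B, D}
  {B, D, E}  = complement {A, C}
  {A, B, C, D}  = {A, C} ∪ {A, B, D}
  {B, C, D, E}  = complement {A}
  [9 total]
Step 2 adds 3:
  {E}  = complement {A, B, C, D}
  {A, C, E}  = {A, C} ∪ {C, E}
  {A, B, D, E}  = {A, B, D} ∪ {B, D, E}
  [12 total]
Step 3: 3 new —
  {C}  = complement {A, B, D, E}
  {A, E}  = {E} ∪ {A}
  {B, D}  = complement {A, C, E}
  [15 total]
Step 4: 1 new —
  {B, C, D}  = complement {A, E}
  [16 total]
After Step 5 the family is unchanged; done.

Therefore σ(𝒢) = { {}, {A}, {C}, {E}, {A, C}, {A, E}, {B, D}, {C, E}, {A, B, D}, {A, C, E}, {B, C, D}, {B, D, E}, {A, B, C, D}, {A, B, D, E}, {B, C, D, E}, Ω } (|σ(𝒢)| = 16).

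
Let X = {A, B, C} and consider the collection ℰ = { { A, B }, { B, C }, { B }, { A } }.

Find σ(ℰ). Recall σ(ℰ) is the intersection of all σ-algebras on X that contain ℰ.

σ(ℰ) = { {}, { A }, { B }, { C }, { A, B }, { A, C }, { B, C }, X }

Trace:
Start: ℰ ∪ {∅, X} = { {}, { A }, { B }, { A, B }, { B, C }, X }.
Pass 1 (2 new):
  { C }  = complement { A, B }
  { A, C }  = complement { B }
  (now 8)
Pass 2: closed — nothing new.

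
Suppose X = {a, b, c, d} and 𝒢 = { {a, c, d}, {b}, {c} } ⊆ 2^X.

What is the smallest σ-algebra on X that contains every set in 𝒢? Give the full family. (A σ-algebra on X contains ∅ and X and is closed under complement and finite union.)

Answer: σ(𝒢) = { {}, {b}, {c}, {a, d}, {b, c}, {a, b, d}, {a, c, d}, X }

Trace:
Initial family (5 sets): { {}, {b}, {c}, {a, c, d}, X }.
Iteration 1. New:
  {b, c}  = {c} ∪ {b}
  {a, b, d}  = {c}ᶜ
  [7 total]
Iteration 2: +1 →
  {a, d}  = {b, c}ᶜ
  [8 total]
Iteration 3: already closed under ᶜ and ∪.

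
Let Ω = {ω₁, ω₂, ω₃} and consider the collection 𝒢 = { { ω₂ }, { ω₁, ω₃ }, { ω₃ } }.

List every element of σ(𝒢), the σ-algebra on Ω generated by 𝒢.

σ(𝒢) (8 sets): { {  }, { ω₁ }, { ω₂ }, { ω₃ }, { ω₁, ω₂ }, { ω₁, ω₃ }, { ω₂, ω₃ }, Ω }

Check:
Take S₀ = 𝒢 ∪ {∅, Ω} = { {  }, { ω₂ }, { ω₃ }, { ω₁, ω₃ }, Ω }.
Iteration 1: 2 new —
  { ω₁, ω₂ }  = { ω₃ }ᶜ
  { ω₂, ω₃ }  = { ω₃ } ∪ { ω₂ }
  (now 7)
Iteration 2. New:
  { ω₁ }  = { ω₂, ω₃ }ᶜ
  (now 8)
Iteration 3: already closed under ᶜ and ∪.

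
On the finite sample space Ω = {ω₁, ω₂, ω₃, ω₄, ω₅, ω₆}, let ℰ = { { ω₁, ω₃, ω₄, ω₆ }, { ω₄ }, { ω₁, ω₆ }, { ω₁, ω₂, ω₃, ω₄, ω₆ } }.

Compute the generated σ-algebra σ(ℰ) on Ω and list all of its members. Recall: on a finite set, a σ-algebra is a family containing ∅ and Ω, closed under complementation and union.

Begin from { ∅, { ω₄ }, { ω₁, ω₆ }, { ω₁, ω₃, ω₄, ω₆ }, { ω₁, ω₂, ω₃, ω₄, ω₆ }, Ω } (that is, ℰ plus ∅ and Ω).
Iteration 1 adds 5:
  { ω₅ }  = Ω∖{ ω₁, ω₂, ω₃, ω₄, ω₆ }
  { ω₂, ω₅ }  = Ω∖{ ω₁, ω₃, ω₄, ω₆ }
  { ω₁, ω₄, ω₆ }  = { ω₁, ω₆ } ∪ { ω₄ }
  { ω₂, ω₃, ω₄, ω₅ }  = Ω∖{ ω₁, ω₆ }
  { ω₁, ω₂, ω₃, ω₅, ω₆ }  = Ω∖{ ω₄ }
  — 11 sets.
Iteration 2. New:
  { ω₄, ω₅ }  = { ω₅ } ∪ { ω₄ }
  { ω₁, ω₅, ω₆ }  = { ω₁, ω₆ } ∪ { ω₅ }
  { ω₂, ω₃, ω₅ }  = Ω∖{ ω₁, ω₄, ω₆ }
  { ω₂, ω₄, ω₅ }  = { ω₂, ω₅ } ∪ { ω₄ }
  { ω₁, ω₂, ω₅, ω₆ }  = { ω₂, ω₅ } ∪ { ω₁, ω₆ }
  { ω₁, ω₄, ω₅, ω₆ }  = { ω₁, ω₄, ω₆ } ∪ { ω₅ }
  { ω₁, ω₂, ω₄, ω₅, ω₆ }  = { ω₂, ω₅ } ∪ { ω₁, ω₄, ω₆ }
  { ω₁, ω₃, ω₄, ω₅, ω₆ }  = { ω₅ } ∪ { ω₁, ω₃, ω₄, ω₆ }
  — 19 sets.
Iteration 3: 7 new —
  { ω₂ }  = Ω∖{ ω₁, ω₃, ω₄, ω₅, ω₆ }
  { ω₃ }  = Ω∖{ ω₁, ω₂, ω₄, ω₅, ω₆ }
  { ω₂, ω₃ }  = Ω∖{ ω₁, ω₄, ω₅, ω₆ }
  { ω₃, ω₄ }  = Ω∖{ ω₁, ω₂, ω₅, ω₆ }
  { ω₁, ω₃, ω₆ }  = Ω∖{ ω₂, ω₄, ω₅ }
  { ω₂, ω₃, ω₄ }  = Ω∖{ ω₁, ω₅, ω₆ }
  { ω₁, ω₂, ω₃, ω₆ }  = Ω∖{ ω₄, ω₅ }
  — 26 sets.
Iteration 4 adds 6:
  { ω₂, ω₄ }  = { ω₂ } ∪ { ω₄ }
  { ω₃, ω₅ }  = { ω₅ } ∪ { ω₃ }
  { ω₁, ω₂, ω₆ }  = { ω₁, ω₆ } ∪ { ω₂ }
  { ω₃, ω₄, ω₅ }  = { ω₃, ω₄ } ∪ { ω₅ }
  { ω₁, ω₂, ω₄, ω₆ }  = { ω₂ } ∪ { ω₁, ω₄, ω₆ }
  { ω₁, ω₃, ω₅, ω₆ }  = { ω₁, ω₃, ω₆ } ∪ { ω₅ }
  — 32 sets.
Iteration 5: stable.

σ(ℰ) = { ∅, { ω₂ }, { ω₃ }, { ω₄ }, { ω₅ }, { ω₁, ω₆ }, { ω₂, ω₃ }, { ω₂, ω₄ }, { ω₂, ω₅ }, { ω₃, ω₄ }, { ω₃, ω₅ }, { ω₄, ω₅ }, { ω₁, ω₂, ω₆ }, { ω₁, ω₃, ω₆ }, { ω₁, ω₄, ω₆ }, { ω₁, ω₅, ω₆ }, { ω₂, ω₃, ω₄ }, { ω₂, ω₃, ω₅ }, { ω₂, ω₄, ω₅ }, { ω₃, ω₄, ω₅ }, { ω₁, ω₂, ω₃, ω₆ }, { ω₁, ω₂, ω₄, ω₆ }, { ω₁, ω₂, ω₅, ω₆ }, { ω₁, ω₃, ω₄, ω₆ }, { ω₁, ω₃, ω₅, ω₆ }, { ω₁, ω₄, ω₅, ω₆ }, { ω₂, ω₃, ω₄, ω₅ }, { ω₁, ω₂, ω₃, ω₄, ω₆ }, { ω₁, ω₂, ω₃, ω₅, ω₆ }, { ω₁, ω₂, ω₄, ω₅, ω₆ }, { ω₁, ω₃, ω₄, ω₅, ω₆ }, Ω }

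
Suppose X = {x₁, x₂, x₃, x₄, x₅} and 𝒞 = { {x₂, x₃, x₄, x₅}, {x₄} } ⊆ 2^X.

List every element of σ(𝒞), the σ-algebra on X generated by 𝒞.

Answer: σ(𝒞) = { {}, {x₁}, {x₄}, {x₁, x₄}, {x₂, x₃, x₅}, {x₁, x₂, x₃, x₅}, {x₂, x₃, x₄, x₅}, X }

Derivation:
Take S₀ = 𝒞 ∪ {∅, X} = { {}, {x₄}, {x₂, x₃, x₄, x₅}, X }.
Iteration 1: +2 →
  {x₁}  = complement {x₂, x₃, x₄, x₅}
  {x₁, x₂, x₃, x₅}  = complement {x₄}
  — 6 sets.
Iteration 2: +1 →
  {x₁, x₄}  = {x₄} ∪ {x₁}
  — 7 sets.
Iteration 3. New:
  {x₂, x₃, x₅}  = complement {x₁, x₄}
  — 8 sets.
Iteration 4: stable.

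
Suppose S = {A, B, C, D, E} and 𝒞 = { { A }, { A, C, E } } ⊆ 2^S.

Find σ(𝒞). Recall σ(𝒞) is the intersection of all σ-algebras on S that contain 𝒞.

Take S₀ = 𝒞 ∪ {∅, S} = { ∅, { A }, { A, C, E }, S }.
Step 1: +2 →
  { B, D }  = S∖{ A, C, E }
  { B, C, D, E }  = S∖{ A }
  (now 6)
Step 2: +1 →
  { A, B, D }  = { B, D } ∪ { A }
  (now 7)
Step 3. New:
  { C, E }  = S∖{ A, B, D }
  (now 8)
Step 4: closed — nothing new.

|σ(𝒞)| = 8.  σ(𝒞) = { ∅, { A }, { B, D }, { C, E }, { A, B, D }, { A, C, E }, { B, C, D, E }, S }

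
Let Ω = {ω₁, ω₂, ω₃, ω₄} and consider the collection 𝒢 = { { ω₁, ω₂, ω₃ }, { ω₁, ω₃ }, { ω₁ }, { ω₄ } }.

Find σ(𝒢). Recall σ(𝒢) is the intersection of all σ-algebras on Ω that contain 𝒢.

Seed the family with 𝒢 together with ∅ and Ω: { {  }, { ω₁ }, { ω₄ }, { ω₁, ω₃ }, { ω₁, ω₂, ω₃ }, Ω }.
Pass 1: 4 new —
  { ω₁, ω₄ }  = { ω₄ } ∪ { ω₁ }
  { ω₂, ω₄ }  = ᶜ of { ω₁, ω₃ }
  { ω₁, ω₃, ω₄ }  = { ω₁, ω₃ } ∪ { ω₄ }
  { ω₂, ω₃, ω₄ }  = ᶜ of { ω₁ }
  [10 total]
Pass 2: 3 new —
  { ω₂ }  = ᶜ of { ω₁, ω₃, ω₄ }
  { ω₂, ω₃ }  = ᶜ of { ω₁, ω₄ }
  { ω₁, ω₂, ω₄ }  = { ω₁, ω₄ } ∪ { ω₂, ω₄ }
  [13 total]
Pass 3 adds 2:
  { ω₃ }  = ᶜ of { ω₁, ω₂, ω₄ }
  { ω₁, ω₂ }  = { ω₂ } ∪ { ω₁ }
  [15 total]
Pass 4 adds 1:
  { ω₃, ω₄ }  = ᶜ of { ω₁, ω₂ }
  [16 total]
Pass 5 adds nothing — fixpoint reached.

Therefore σ(𝒢) = { {  }, { ω₁ }, { ω₂ }, { ω₃ }, { ω₄ }, { ω₁, ω₂ }, { ω₁, ω₃ }, { ω₁, ω₄ }, { ω₂, ω₃ }, { ω₂, ω₄ }, { ω₃, ω₄ }, { ω₁, ω₂, ω₃ }, { ω₁, ω₂, ω₄ }, { ω₁, ω₃, ω₄ }, { ω₂, ω₃, ω₄ }, Ω } (|σ(𝒢)| = 16).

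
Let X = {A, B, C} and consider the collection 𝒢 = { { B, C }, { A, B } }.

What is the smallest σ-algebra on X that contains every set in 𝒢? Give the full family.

σ(𝒢) = { {  }, { A }, { B }, { C }, { A, B }, { A, C }, { B, C }, X }

Derivation:
Take S₀ = 𝒢 ∪ {∅, X} = { {  }, { A, B }, { B, C }, X }.
Step 1 adds 2:
  { A }  = ᶜ of { B, C }
  { C }  = ᶜ of { A, B }
  |family| = 6
Step 2: 1 new —
  { A, C }  = { C } ∪ { A }
  |family| = 7
Step 3 adds 1:
  { B }  = ᶜ of { A, C }
  |family| = 8
After Step 4 the family is unchanged; done.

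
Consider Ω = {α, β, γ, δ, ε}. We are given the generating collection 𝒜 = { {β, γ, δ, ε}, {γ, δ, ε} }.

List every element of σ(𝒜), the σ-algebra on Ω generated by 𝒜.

Initial family (4 sets): { ∅, {γ, δ, ε}, {β, γ, δ, ε}, Ω }.
Step 1. New:
  {α}  = {β, γ, δ, ε}ᶜ
  {α, β}  = {γ, δ, ε}ᶜ
  — 6 sets.
Step 2. New:
  {α, γ, δ, ε}  = {γ, δ, ε} ∪ {α}
  — 7 sets.
Step 3: +1 →
  {β}  = {α, γ, δ, ε}ᶜ
  — 8 sets.
Step 4: stable.

Hence σ(𝒜) has 8 members: { ∅, {α}, {β}, {α, β}, {γ, δ, ε}, {α, γ, δ, ε}, {β, γ, δ, ε}, Ω }.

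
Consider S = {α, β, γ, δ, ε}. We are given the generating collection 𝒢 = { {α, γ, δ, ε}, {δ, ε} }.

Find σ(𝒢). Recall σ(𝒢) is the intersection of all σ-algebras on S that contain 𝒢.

Answer: σ(𝒢) = { ∅, {β}, {α, γ}, {δ, ε}, {α, β, γ}, {β, δ, ε}, {α, γ, δ, ε}, S }

Trace:
Begin from { ∅, {δ, ε}, {α, γ, δ, ε}, S } (that is, 𝒢 plus ∅ and S).
Step 1 (2 new):
  {β}  = ᶜ of {α, γ, δ, ε}
  {α, β, γ}  = ᶜ of {δ, ε}
  |family| = 6
Step 2: +1 →
  {β, δ, ε}  = {δ, ε} ∪ {β}
  |family| = 7
Step 3 (1 new):
  {α, γ}  = ᶜ of {β, δ, ε}
  |family| = 8
Step 4 adds nothing — fixpoint reached.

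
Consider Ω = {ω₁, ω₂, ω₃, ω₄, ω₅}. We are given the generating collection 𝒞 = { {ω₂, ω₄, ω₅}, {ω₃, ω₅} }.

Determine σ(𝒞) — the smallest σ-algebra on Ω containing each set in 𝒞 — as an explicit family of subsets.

σ(𝒞) = { {}, {ω₁}, {ω₃}, {ω₅}, {ω₁, ω₃}, {ω₁, ω₅}, {ω₂, ω₄}, {ω₃, ω₅}, {ω₁, ω₂, ω₄}, {ω₁, ω₃, ω₅}, {ω₂, ω₃, ω₄}, {ω₂, ω₄, ω₅}, {ω₁, ω₂, ω₃, ω₄}, {ω₁, ω₂, ω₄, ω₅}, {ω₂, ω₃, ω₄, ω₅}, Ω }

Working:
Start: 𝒞 ∪ {∅, Ω} = { {}, {ω₃, ω₅}, {ω₂, ω₄, ω₅}, Ω }.
Round 1: +3 →
  {ω₁, ω₃}  = complement {ω₂, ω₄, ω₅}
  {ω₁, ω₂, ω₄}  = complement {ω₃, ω₅}
  {ω₂, ω₃, ω₄, ω₅}  = {ω₃, ω₅} ∪ {ω₂, ω₄, ω₅}
  — 7 sets.
Round 2: 4 new —
  {ω₁}  = complement {ω₂, ω₃, ω₄, ω₅}
  {ω₁, ω₃, ω₅}  = {ω₁, ω₃} ∪ {ω₃, ω₅}
  {ω₁, ω₂, ω₃, ω₄}  = {ω₁, ω₃} ∪ {ω₁, ω₂, ω₄}
  {ω₁, ω₂, ω₄, ω₅}  = {ω₁, ω₂, ω₄} ∪ {ω₂, ω₄, ω₅}
  — 11 sets.
Round 3: +3 →
  {ω₃}  = complement {ω₁, ω₂, ω₄, ω₅}
  {ω₅}  = complement {ω₁, ω₂, ω₃, ω₄}
  {ω₂, ω₄}  = complement {ω₁, ω₃, ω₅}
  — 14 sets.
Round 4 (2 new):
  {ω₁, ω₅}  = {ω₅} ∪ {ω₁}
  {ω₂, ω₃, ω₄}  = {ω₃} ∪ {ω₂, ω₄}
  — 16 sets.
Round 5: closed — nothing new.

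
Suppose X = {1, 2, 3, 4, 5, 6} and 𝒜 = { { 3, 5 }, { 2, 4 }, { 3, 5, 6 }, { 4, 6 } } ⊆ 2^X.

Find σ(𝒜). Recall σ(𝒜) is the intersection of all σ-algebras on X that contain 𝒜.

Begin from { ∅, { 2, 4 }, { 3, 5 }, { 4, 6 }, { 3, 5, 6 }, X } (that is, 𝒜 plus ∅ and X).
Pass 1 adds 8:
  { 1, 2, 4 }  = ᶜ of { 3, 5, 6 }
  { 2, 4, 6 }  = { 4, 6 } ∪ { 2, 4 }
  { 1, 2, 3, 5 }  = ᶜ of { 4, 6 }
  { 1, 2, 4, 6 }  = ᶜ of { 3, 5 }
  { 1, 3, 5, 6 }  = ᶜ of { 2, 4 }
  { 2, 3, 4, 5 }  = { 3, 5 } ∪ { 2, 4 }
  { 3, 4, 5, 6 }  = { 3, 5, 6 } ∪ { 4, 6 }
  { 2, 3, 4, 5, 6 }  = { 3, 5, 6 } ∪ { 2, 4 }
Pass 2 (7 new):
  { 1 }  = ᶜ of { 2, 3, 4, 5, 6 }
  { 1, 2 }  = ᶜ of { 3, 4, 5, 6 }
  { 1, 6 }  = ᶜ of { 2, 3, 4, 5 }
  { 1, 3, 5 }  = ᶜ of { 2, 4, 6 }
  { 1, 2, 3, 4, 5 }  = { 2, 3, 4, 5 } ∪ { 1, 2, 4 }
  { 1, 2, 3, 5, 6 }  = { 1, 3, 5, 6 } ∪ { 1, 2, 3, 5 }
  { 1, 3, 4, 5, 6 }  = { 1, 3, 5, 6 } ∪ { 3, 4, 5, 6 }
Pass 3: +5 →
  { 2 }  = ᶜ of { 1, 3, 4, 5, 6 }
  { 4 }  = ᶜ of { 1, 2, 3, 5, 6 }
  { 6 }  = ᶜ of { 1, 2, 3, 4, 5 }
  { 1, 2, 6 }  = { 1, 6 } ∪ { 1, 2 }
  { 1, 4, 6 }  = { 1, 6 } ∪ { 4, 6 }
Pass 4: +6 →
  { 1, 4 }  = { 1 } ∪ { 4 }
  { 2, 6 }  = { 2 } ∪ { 6 }
  { 2, 3, 5 }  = ᶜ of { 1, 4, 6 }
  { 3, 4, 5 }  = ᶜ of { 1, 2, 6 }
  { 1, 3, 4, 5 }  = { 1, 3, 5 } ∪ { 4 }
  { 2, 3, 5, 6 }  = { 2 } ∪ { 3, 5, 6 }
Pass 5: already closed under ᶜ and ∪.

|σ(𝒜)| = 32.  σ(𝒜) = { ∅, { 1 }, { 2 }, { 4 }, { 6 }, { 1, 2 }, { 1, 4 }, { 1, 6 }, { 2, 4 }, { 2, 6 }, { 3, 5 }, { 4, 6 }, { 1, 2, 4 }, { 1, 2, 6 }, { 1, 3, 5 }, { 1, 4, 6 }, { 2, 3, 5 }, { 2, 4, 6 }, { 3, 4, 5 }, { 3, 5, 6 }, { 1, 2, 3, 5 }, { 1, 2, 4, 6 }, { 1, 3, 4, 5 }, { 1, 3, 5, 6 }, { 2, 3, 4, 5 }, { 2, 3, 5, 6 }, { 3, 4, 5, 6 }, { 1, 2, 3, 4, 5 }, { 1, 2, 3, 5, 6 }, { 1, 3, 4, 5, 6 }, { 2, 3, 4, 5, 6 }, X }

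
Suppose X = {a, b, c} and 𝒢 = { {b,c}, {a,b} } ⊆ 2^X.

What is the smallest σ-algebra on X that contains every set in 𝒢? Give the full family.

|σ(𝒢)| = 8.  σ(𝒢) = { {}, {a}, {b}, {c}, {a,b}, {a,c}, {b,c}, X }

Derivation:
Begin from { {}, {a,b}, {b,c}, X } (that is, 𝒢 plus ∅ and X).
Iteration 1 (2 new):
  {a}  = ᶜ of {b,c}
  {c}  = ᶜ of {a,b}
  |family| = 6
Iteration 2 adds 1:
  {a,c}  = {c} ∪ {a}
  |family| = 7
Iteration 3 (1 new):
  {b}  = ᶜ of {a,c}
  |family| = 8
Iteration 4: stable.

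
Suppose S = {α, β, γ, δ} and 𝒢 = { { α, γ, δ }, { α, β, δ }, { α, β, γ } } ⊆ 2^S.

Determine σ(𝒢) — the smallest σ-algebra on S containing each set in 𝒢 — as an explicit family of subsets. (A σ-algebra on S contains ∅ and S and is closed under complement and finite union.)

Seed the family with 𝒢 together with ∅ and S: { {  }, { α, β, γ }, { α, β, δ }, { α, γ, δ }, S }.
Round 1: +3 →
  { β }  = { α, γ, δ }ᶜ
  { γ }  = { α, β, δ }ᶜ
  { δ }  = { α, β, γ }ᶜ
  [8 total]
Round 2. New:
  { β, γ }  = { γ } ∪ { β }
  { β, δ }  = { δ } ∪ { β }
  { γ, δ }  = { δ } ∪ { γ }
  [11 total]
Round 3 (4 new):
  { α, β }  = { γ, δ }ᶜ
  { α, γ }  = { β, δ }ᶜ
  { α, δ }  = { β, γ }ᶜ
  { β, γ, δ }  = { γ } ∪ { β, δ }
  [15 total]
Round 4. New:
  { α }  = { β, γ, δ }ᶜ
  [16 total]
Round 5 adds nothing — fixpoint reached.

σ(𝒢) = { {  }, { α }, { β }, { γ }, { δ }, { α, β }, { α, γ }, { α, δ }, { β, γ }, { β, δ }, { γ, δ }, { α, β, γ }, { α, β, δ }, { α, γ, δ }, { β, γ, δ }, S }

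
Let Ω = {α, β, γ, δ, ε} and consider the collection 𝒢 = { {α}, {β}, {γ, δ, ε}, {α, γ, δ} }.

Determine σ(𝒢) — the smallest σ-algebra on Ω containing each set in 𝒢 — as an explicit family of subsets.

Take S₀ = 𝒢 ∪ {∅, Ω} = { {}, {α}, {β}, {α, γ, δ}, {γ, δ, ε}, Ω }.
Pass 1 adds 5:
  {α, β}  = complement {γ, δ, ε}
  {β, ε}  = complement {α, γ, δ}
  {α, β, γ, δ}  = {α, γ, δ} ∪ {β}
  {α, γ, δ, ε}  = complement {β}
  {β, γ, δ, ε}  = complement {α}
  [11 total]
Pass 2: +2 →
  {ε}  = complement {α, β, γ, δ}
  {α, β, ε}  = {β, ε} ∪ {α, β}
  [13 total]
Pass 3. New:
  {α, ε}  = {ε} ∪ {α}
  {γ, δ}  = complement {α, β, ε}
  [15 total]
Pass 4 adds 1:
  {β, γ, δ}  = complement {α, ε}
  [16 total]
Pass 5: already closed under ᶜ and ∪.

|σ(𝒢)| = 16.  σ(𝒢) = { {}, {α}, {β}, {ε}, {α, β}, {α, ε}, {β, ε}, {γ, δ}, {α, β, ε}, {α, γ, δ}, {β, γ, δ}, {γ, δ, ε}, {α, β, γ, δ}, {α, γ, δ, ε}, {β, γ, δ, ε}, Ω }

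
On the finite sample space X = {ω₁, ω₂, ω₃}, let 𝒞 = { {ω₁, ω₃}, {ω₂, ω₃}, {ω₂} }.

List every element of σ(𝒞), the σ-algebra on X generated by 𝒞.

Take S₀ = 𝒞 ∪ {∅, X} = { {}, {ω₂}, {ω₁, ω₃}, {ω₂, ω₃}, X }.
Round 1 (1 new):
  {ω₁}  = complement {ω₂, ω₃}
  [6 total]
Round 2 (1 new):
  {ω₁, ω₂}  = {ω₂} ∪ {ω₁}
  [7 total]
Round 3. New:
  {ω₃}  = complement {ω₁, ω₂}
  [8 total]
Round 4 adds nothing — fixpoint reached.

Hence σ(𝒞) has 8 members: { {}, {ω₁}, {ω₂}, {ω₃}, {ω₁, ω₂}, {ω₁, ω₃}, {ω₂, ω₃}, X }.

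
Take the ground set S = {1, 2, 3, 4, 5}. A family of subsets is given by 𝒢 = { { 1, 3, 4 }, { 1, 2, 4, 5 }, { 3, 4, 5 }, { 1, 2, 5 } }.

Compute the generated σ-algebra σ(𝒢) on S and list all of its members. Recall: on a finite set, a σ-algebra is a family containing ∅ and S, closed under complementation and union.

|σ(𝒢)| = 32.  σ(𝒢) = { {}, { 1 }, { 2 }, { 3 }, { 4 }, { 5 }, { 1, 2 }, { 1, 3 }, { 1, 4 }, { 1, 5 }, { 2, 3 }, { 2, 4 }, { 2, 5 }, { 3, 4 }, { 3, 5 }, { 4, 5 }, { 1, 2, 3 }, { 1, 2, 4 }, { 1, 2, 5 }, { 1, 3, 4 }, { 1, 3, 5 }, { 1, 4, 5 }, { 2, 3, 4 }, { 2, 3, 5 }, { 2, 4, 5 }, { 3, 4, 5 }, { 1, 2, 3, 4 }, { 1, 2, 3, 5 }, { 1, 2, 4, 5 }, { 1, 3, 4, 5 }, { 2, 3, 4, 5 }, S }

Working:
Seed the family with 𝒢 together with ∅ and S: { {}, { 1, 2, 5 }, { 1, 3, 4 }, { 3, 4, 5 }, { 1, 2, 4, 5 }, S }.
Step 1. New:
  { 3 }  = S∖{ 1, 2, 4, 5 }
  { 1, 2 }  = S∖{ 3, 4, 5 }
  { 2, 5 }  = S∖{ 1, 3, 4 }
  { 3, 4 }  = S∖{ 1, 2, 5 }
  { 1, 3, 4, 5 }  = { 3, 4, 5 } ∪ { 1, 3, 4 }
  |family| = 11
Step 2 adds 6:
  { 2 }  = S∖{ 1, 3, 4, 5 }
  { 1, 2, 3 }  = { 1, 2 } ∪ { 3 }
  { 2, 3, 5 }  = { 2, 5 } ∪ { 3 }
  { 1, 2, 3, 4 }  = { 3, 4 } ∪ { 1, 2 }
  { 1, 2, 3, 5 }  = { 3 } ∪ { 1, 2, 5 }
  { 2, 3, 4, 5 }  = { 2, 5 } ∪ { 3, 4, 5 }
  |family| = 17
Step 3 (7 new):
  { 1 }  = S∖{ 2, 3, 4, 5 }
  { 4 }  = S∖{ 1, 2, 3, 5 }
  { 5 }  = S∖{ 1, 2, 3, 4 }
  { 1, 4 }  = S∖{ 2, 3, 5 }
  { 2, 3 }  = { 3 } ∪ { 2 }
  { 4, 5 }  = S∖{ 1, 2, 3 }
  { 2, 3, 4 }  = { 3, 4 } ∪ { 2 }
  |family| = 24
Step 4: +7 →
  { 1, 3 }  = { 3 } ∪ { 1 }
  { 1, 5 }  = S∖{ 2, 3, 4 }
  { 2, 4 }  = { 2 } ∪ { 4 }
  { 3, 5 }  = { 5 } ∪ { 3 }
  { 1, 2, 4 }  = { 1, 2 } ∪ { 1, 4 }
  { 1, 4, 5 }  = S∖{ 2, 3 }
  { 2, 4, 5 }  = { 2, 5 } ∪ { 4, 5 }
  |family| = 31
Step 5: 1 new —
  { 1, 3, 5 }  = S∖{ 2, 4 }
  |family| = 32
Step 6: stable.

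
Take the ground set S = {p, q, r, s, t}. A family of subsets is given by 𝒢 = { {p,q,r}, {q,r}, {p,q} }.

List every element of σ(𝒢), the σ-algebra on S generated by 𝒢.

Initial family (5 sets): { {}, {p,q}, {q,r}, {p,q,r}, S }.
Step 1 (3 new):
  {s,t}  = S∖{p,q,r}
  {p,s,t}  = S∖{q,r}
  {r,s,t}  = S∖{p,q}
Step 2: 3 new —
  {p,q,s,t}  = {s,t} ∪ {p,q}
  {p,r,s,t}  = {p,s,t} ∪ {r,s,t}
  {q,r,s,t}  = {s,t} ∪ {q,r}
Step 3: +3 →
  {p}  = S∖{q,r,s,t}
  {q}  = S∖{p,r,s,t}
  {r}  = S∖{p,q,s,t}
Step 4: +2 →
  {p,r}  = {r} ∪ {p}
  {q,s,t}  = {s,t} ∪ {q}
Step 5 adds nothing — fixpoint reached.

Hence σ(𝒢) has 16 members: { {}, {p}, {q}, {r}, {p,q}, {p,r}, {q,r}, {s,t}, {p,q,r}, {p,s,t}, {q,s,t}, {r,s,t}, {p,q,s,t}, {p,r,s,t}, {q,r,s,t}, S }.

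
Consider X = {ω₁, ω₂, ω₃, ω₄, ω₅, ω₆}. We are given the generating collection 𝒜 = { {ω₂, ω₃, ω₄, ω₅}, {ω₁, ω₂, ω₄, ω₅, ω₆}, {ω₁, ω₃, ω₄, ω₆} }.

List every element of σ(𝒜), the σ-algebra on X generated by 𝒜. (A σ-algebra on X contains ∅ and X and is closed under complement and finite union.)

Seed the family with 𝒜 together with ∅ and X: { {}, {ω₁, ω₃, ω₄, ω₆}, {ω₂, ω₃, ω₄, ω₅}, {ω₁, ω₂, ω₄, ω₅, ω₆}, X }.
Pass 1: +3 →
  {ω₃}  = ᶜ of {ω₁, ω₂, ω₄, ω₅, ω₆}
  {ω₁, ω₆}  = ᶜ of {ω₂, ω₃, ω₄, ω₅}
  {ω₂, ω₅}  = ᶜ of {ω₁, ω₃, ω₄, ω₆}
Pass 2 adds 3:
  {ω₁, ω₃, ω₆}  = {ω₃} ∪ {ω₁, ω₆}
  {ω₂, ω₃, ω₅}  = {ω₃} ∪ {ω₂, ω₅}
  {ω₁, ω₂, ω₅, ω₆}  = {ω₂, ω₅} ∪ {ω₁, ω₆}
Pass 3 adds 4:
  {ω₃, ω₄}  = ᶜ of {ω₁, ω₂, ω₅, ω₆}
  {ω₁, ω₄, ω₆}  = ᶜ of {ω₂, ω₃, ω₅}
  {ω₂, ω₄, ω₅}  = ᶜ of {ω₁, ω₃, ω₆}
  {ω₁, ω₂, ω₃, ω₅, ω₆}  = {ω₃} ∪ {ω₁, ω₂, ω₅, ω₆}
Pass 4. New:
  {ω₄}  = ᶜ of {ω₁, ω₂, ω₃, ω₅, ω₆}
Pass 5: stable.

Therefore σ(𝒜) = { {}, {ω₃}, {ω₄}, {ω₁, ω₆}, {ω₂, ω₅}, {ω₃, ω₄}, {ω₁, ω₃, ω₆}, {ω₁, ω₄, ω₆}, {ω₂, ω₃, ω₅}, {ω₂, ω₄, ω₅}, {ω₁, ω₂, ω₅, ω₆}, {ω₁, ω₃, ω₄, ω₆}, {ω₂, ω₃, ω₄, ω₅}, {ω₁, ω₂, ω₃, ω₅, ω₆}, {ω₁, ω₂, ω₄, ω₅, ω₆}, X } (|σ(𝒜)| = 16).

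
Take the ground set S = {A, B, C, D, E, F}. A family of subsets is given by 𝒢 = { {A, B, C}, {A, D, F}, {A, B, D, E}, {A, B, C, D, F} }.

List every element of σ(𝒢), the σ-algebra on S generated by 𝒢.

σ(𝒢) (64 sets): { {}, {A}, {B}, {C}, {D}, {E}, {F}, {A, B}, {A, C}, {A, D}, {A, E}, {A, F}, {B, C}, {B, D}, {B, E}, {B, F}, {C, D}, {C, E}, {C, F}, {D, E}, {D, F}, {E, F}, {A, B, C}, {A, B, D}, {A, B, E}, {A, B, F}, {A, C, D}, {A, C, E}, {A, C, F}, {A, D, E}, {A, D, F}, {A, E, F}, {B, C, D}, {B, C, E}, {B, C, F}, {B, D, E}, {B, D, F}, {B, E, F}, {C, D, E}, {C, D, F}, {C, E, F}, {D, E, F}, {A, B, C, D}, {A, B, C, E}, {A, B, C, F}, {A, B, D, E}, {A, B, D, F}, {A, B, E, F}, {A, C, D, E}, {A, C, D, F}, {A, C, E, F}, {A, D, E, F}, {B, C, D, E}, {B, C, D, F}, {B, C, E, F}, {B, D, E, F}, {C, D, E, F}, {A, B, C, D, E}, {A, B, C, D, F}, {A, B, C, E, F}, {A, B, D, E, F}, {A, C, D, E, F}, {B, C, D, E, F}, S }

Check:
Begin from { {}, {A, B, C}, {A, D, F}, {A, B, D, E}, {A, B, C, D, F}, S } (that is, 𝒢 plus ∅ and S).
Iteration 1 (6 new):
  {E}  = {A, B, C, D, F}ᶜ
  {C, F}  = {A, B, D, E}ᶜ
  {B, C, E}  = {A, D, F}ᶜ
  {D, E, F}  = {A, B, C}ᶜ
  {A, B, C, D, E}  = {A, B, C} ∪ {A, B, D, E}
  {A, B, D, E, F}  = {A, D, F} ∪ {A, B, D, E}
  (now 12)
Iteration 2: 10 new —
  {C}  = {A, B, D, E, F}ᶜ
  {F}  = {A, B, C, D, E}ᶜ
  {C, E, F}  = {E} ∪ {C, F}
  {A, B, C, E}  = {A, B, C} ∪ {E}
  {A, B, C, F}  = {A, B, C} ∪ {C, F}
  {A, C, D, F}  = {A, D, F} ∪ {C, F}
  {A, D, E, F}  = {A, D, F} ∪ {E}
  {B, C, E, F}  = {B, C, E} ∪ {C, F}
  {C, D, E, F}  = {C, F} ∪ {D, E, F}
  {B, C, D, E, F}  = {B, C, E} ∪ {D, E, F}
  (now 22)
Iteration 3: 12 new —
  {A}  = {B, C, D, E, F}ᶜ
  {A, B}  = {C, D, E, F}ᶜ
  {A, D}  = {B, C, E, F}ᶜ
  {B, C}  = {A, D, E, F}ᶜ
  {B, E}  = {A, C, D, F}ᶜ
  {C, E}  = {E} ∪ {C}
  {D, E}  = {A, B, C, F}ᶜ
  {D, F}  = {A, B, C, E}ᶜ
  {E, F}  = {F} ∪ {E}
  {A, B, D}  = {C, E, F}ᶜ
  {A, B, C, E, F}  = {B, C, E, F} ∪ {A, B, C}
  {A, C, D, E, F}  = {A, D, E, F} ∪ {A, C, D, F}
  (now 34)
Iteration 4: +25 →
  {B}  = {A, C, D, E, F}ᶜ
  {D}  = {A, B, C, E, F}ᶜ
  {A, C}  = {C} ∪ {A}
  {A, E}  = {E} ∪ {A}
  {A, F}  = {F} ∪ {A}
  {A, B, E}  = {B, E} ∪ {A, B}
  {A, B, F}  = {A, B} ∪ {F}
  {A, C, D}  = {C} ∪ {A, D}
  {A, C, E}  = {C, E} ∪ {A}
  {A, C, F}  = {C, F} ∪ {A}
  {A, D, E}  = {E} ∪ {A, D}
  {A, E, F}  = {E, F} ∪ {A}
  {B, C, F}  = {F} ∪ {B, C}
  {B, D, E}  = {B, E} ∪ {D, E}
  {B, E, F}  = {B, E} ∪ {E, F}
  {C, D, E}  = {D, E} ∪ {C}
  {C, D, F}  = {C} ∪ {D, F}
  {A, B, C, D}  = {E, F}ᶜ
  {A, B, D, F}  = {C, E}ᶜ
  {A, B, E, F}  = {E, F} ∪ {A, B}
  {A, C, D, E}  = {A, D} ∪ {C, E}
  {A, C, E, F}  = {C, E, F} ∪ {A}
  {B, C, D, E}  = {D, E} ∪ {B, C, E}
  {B, C, D, F}  = {B, C} ∪ {D, F}
  {B, D, E, F}  = {B, E} ∪ {D, F}
  (now 59)
Iteration 5. New:
  {B, D}  = {A, C, E, F}ᶜ
  {B, F}  = {A, C, D, E}ᶜ
  {C, D}  = {A, B, E, F}ᶜ
  {B, C, D}  = {A, E, F}ᶜ
  {B, D, F}  = {A, C, E}ᶜ
  (now 64)
Iteration 6: no new sets; the family is a σ-algebra.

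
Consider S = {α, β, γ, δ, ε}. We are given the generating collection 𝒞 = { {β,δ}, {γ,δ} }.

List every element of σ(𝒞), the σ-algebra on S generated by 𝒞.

Seed the family with 𝒞 together with ∅ and S: { ∅, {β,δ}, {γ,δ}, S }.
Step 1: 3 new —
  {α,β,ε}  = S∖{γ,δ}
  {α,γ,ε}  = S∖{β,δ}
  {β,γ,δ}  = {β,δ} ∪ {γ,δ}
  [7 total]
Step 2. New:
  {α,ε}  = S∖{β,γ,δ}
  {α,β,γ,ε}  = {α,β,ε} ∪ {α,γ,ε}
  {α,β,δ,ε}  = {α,β,ε} ∪ {β,δ}
  {α,γ,δ,ε}  = {γ,δ} ∪ {α,γ,ε}
  [11 total]
Step 3. New:
  {β}  = S∖{α,γ,δ,ε}
  {γ}  = S∖{α,β,δ,ε}
  {δ}  = S∖{α,β,γ,ε}
  [14 total]
Step 4. New:
  {β,γ}  = {γ} ∪ {β}
  {α,δ,ε}  = {α,ε} ∪ {δ}
  [16 total]
After Step 5 the family is unchanged; done.

|σ(𝒞)| = 16.  σ(𝒞) = { ∅, {β}, {γ}, {δ}, {α,ε}, {β,γ}, {β,δ}, {γ,δ}, {α,β,ε}, {α,γ,ε}, {α,δ,ε}, {β,γ,δ}, {α,β,γ,ε}, {α,β,δ,ε}, {α,γ,δ,ε}, S }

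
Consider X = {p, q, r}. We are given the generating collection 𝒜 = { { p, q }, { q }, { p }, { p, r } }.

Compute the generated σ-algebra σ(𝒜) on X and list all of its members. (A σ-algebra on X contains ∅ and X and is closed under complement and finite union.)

Initial family (6 sets): { ∅, { p }, { q }, { p, q }, { p, r }, X }.
Round 1: +2 →
  { r }  = { p, q }ᶜ
  { q, r }  = { p }ᶜ
  |family| = 8
Round 2 adds nothing — fixpoint reached.

Therefore σ(𝒜) = { ∅, { p }, { q }, { r }, { p, q }, { p, r }, { q, r }, X } (|σ(𝒜)| = 8).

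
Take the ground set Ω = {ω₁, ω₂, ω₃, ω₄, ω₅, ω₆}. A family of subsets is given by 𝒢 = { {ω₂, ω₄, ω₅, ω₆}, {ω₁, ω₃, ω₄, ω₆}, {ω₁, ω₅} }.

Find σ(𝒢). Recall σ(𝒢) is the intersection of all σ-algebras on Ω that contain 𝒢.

σ(𝒢) (32 sets): { ∅, {ω₁}, {ω₂}, {ω₃}, {ω₅}, {ω₁, ω₂}, {ω₁, ω₃}, {ω₁, ω₅}, {ω₂, ω₃}, {ω₂, ω₅}, {ω₃, ω₅}, {ω₄, ω₆}, {ω₁, ω₂, ω₃}, {ω₁, ω₂, ω₅}, {ω₁, ω₃, ω₅}, {ω₁, ω₄, ω₆}, {ω₂, ω₃, ω₅}, {ω₂, ω₄, ω₆}, {ω₃, ω₄, ω₆}, {ω₄, ω₅, ω₆}, {ω₁, ω₂, ω₃, ω₅}, {ω₁, ω₂, ω₄, ω₆}, {ω₁, ω₃, ω₄, ω₆}, {ω₁, ω₄, ω₅, ω₆}, {ω₂, ω₃, ω₄, ω₆}, {ω₂, ω₄, ω₅, ω₆}, {ω₃, ω₄, ω₅, ω₆}, {ω₁, ω₂, ω₃, ω₄, ω₆}, {ω₁, ω₂, ω₄, ω₅, ω₆}, {ω₁, ω₃, ω₄, ω₅, ω₆}, {ω₂, ω₃, ω₄, ω₅, ω₆}, Ω }

Check:
Begin from { ∅, {ω₁, ω₅}, {ω₁, ω₃, ω₄, ω₆}, {ω₂, ω₄, ω₅, ω₆}, Ω } (that is, 𝒢 plus ∅ and Ω).
Pass 1 (5 new):
  {ω₁, ω₃}  = ᶜ of {ω₂, ω₄, ω₅, ω₆}
  {ω₂, ω₅}  = ᶜ of {ω₁, ω₃, ω₄, ω₆}
  {ω₂, ω₃, ω₄, ω₆}  = ᶜ of {ω₁, ω₅}
  {ω₁, ω₂, ω₄, ω₅, ω₆}  = {ω₂, ω₄, ω₅, ω₆} ∪ {ω₁, ω₅}
  {ω₁, ω₃, ω₄, ω₅, ω₆}  = {ω₁, ω₃, ω₄, ω₆} ∪ {ω₁, ω₅}
  — 10 sets.
Pass 2 adds 7:
  {ω₂}  = ᶜ of {ω₁, ω₃, ω₄, ω₅, ω₆}
  {ω₃}  = ᶜ of {ω₁, ω₂, ω₄, ω₅, ω₆}
  {ω₁, ω₂, ω₅}  = {ω₂, ω₅} ∪ {ω₁, ω₅}
  {ω₁, ω₃, ω₅}  = {ω₁, ω₃} ∪ {ω₁, ω₅}
  {ω₁, ω₂, ω₃, ω₅}  = {ω₂, ω₅} ∪ {ω₁, ω₃}
  {ω₁, ω₂, ω₃, ω₄, ω₆}  = {ω₂, ω₃, ω₄, ω₆} ∪ {ω₁, ω₃}
  {ω₂, ω₃, ω₄, ω₅, ω₆}  = {ω₂, ω₅} ∪ {ω₂, ω₃, ω₄, ω₆}
  — 17 sets.
Pass 3: 8 new —
  {ω₁}  = ᶜ of {ω₂, ω₃, ω₄, ω₅, ω₆}
  {ω₅}  = ᶜ of {ω₁, ω₂, ω₃, ω₄, ω₆}
  {ω₂, ω₃}  = {ω₃} ∪ {ω₂}
  {ω₄, ω₆}  = ᶜ of {ω₁, ω₂, ω₃, ω₅}
  {ω₁, ω₂, ω₃}  = {ω₁, ω₃} ∪ {ω₂}
  {ω₂, ω₃, ω₅}  = {ω₃} ∪ {ω₂, ω₅}
  {ω₂, ω₄, ω₆}  = ᶜ of {ω₁, ω₃, ω₅}
  {ω₃, ω₄, ω₆}  = ᶜ of {ω₁, ω₂, ω₅}
  — 25 sets.
Pass 4 (7 new):
  {ω₁, ω₂}  = {ω₂} ∪ {ω₁}
  {ω₃, ω₅}  = {ω₅} ∪ {ω₃}
  {ω₁, ω₄, ω₆}  = ᶜ of {ω₂, ω₃, ω₅}
  {ω₄, ω₅, ω₆}  = ᶜ of {ω₁, ω₂, ω₃}
  {ω₁, ω₂, ω₄, ω₆}  = {ω₂, ω₄, ω₆} ∪ {ω₁}
  {ω₁, ω₄, ω₅, ω₆}  = ᶜ of {ω₂, ω₃}
  {ω₃, ω₄, ω₅, ω₆}  = {ω₅} ∪ {ω₃, ω₄, ω₆}
  — 32 sets.
Pass 5: stable.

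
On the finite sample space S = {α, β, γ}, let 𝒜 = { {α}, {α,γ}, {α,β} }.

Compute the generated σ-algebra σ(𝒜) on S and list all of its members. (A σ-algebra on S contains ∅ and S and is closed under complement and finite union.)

Start: 𝒜 ∪ {∅, S} = { {}, {α}, {α,β}, {α,γ}, S }.
Step 1 (3 new):
  {β}  = ᶜ of {α,γ}
  {γ}  = ᶜ of {α,β}
  {β,γ}  = ᶜ of {α}
  [8 total]
Step 2 adds nothing — fixpoint reached.

Therefore σ(𝒜) = { {}, {α}, {β}, {γ}, {α,β}, {α,γ}, {β,γ}, S } (|σ(𝒜)| = 8).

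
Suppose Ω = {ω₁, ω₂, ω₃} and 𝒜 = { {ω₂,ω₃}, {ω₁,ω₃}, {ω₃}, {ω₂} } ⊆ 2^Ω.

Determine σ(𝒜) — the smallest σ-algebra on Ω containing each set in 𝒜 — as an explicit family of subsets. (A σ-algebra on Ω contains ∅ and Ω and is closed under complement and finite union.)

Answer: σ(𝒜) = { ∅, {ω₁}, {ω₂}, {ω₃}, {ω₁,ω₂}, {ω₁,ω₃}, {ω₂,ω₃}, Ω }

Derivation:
Begin from { ∅, {ω₂}, {ω₃}, {ω₁,ω₃}, {ω₂,ω₃}, Ω } (that is, 𝒜 plus ∅ and Ω).
Step 1: 2 new —
  {ω₁}  = {ω₂,ω₃}ᶜ
  {ω₁,ω₂}  = {ω₃}ᶜ
After Step 2 the family is unchanged; done.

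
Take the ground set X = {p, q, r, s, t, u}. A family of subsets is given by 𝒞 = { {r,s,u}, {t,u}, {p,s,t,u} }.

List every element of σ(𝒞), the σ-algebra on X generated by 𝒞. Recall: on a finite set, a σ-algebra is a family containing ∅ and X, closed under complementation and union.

Start: 𝒞 ∪ {∅, X} = { ∅, {t,u}, {r,s,u}, {p,s,t,u}, X }.
Pass 1 adds 5:
  {q,r}  = complement {p,s,t,u}
  {p,q,t}  = complement {r,s,u}
  {p,q,r,s}  = complement {t,u}
  {r,s,t,u}  = {t,u} ∪ {r,s,u}
  {p,r,s,t,u}  = {p,s,t,u} ∪ {r,s,u}
  — 10 sets.
Pass 2: 10 new —
  {q}  = complement {p,r,s,t,u}
  {p,q}  = complement {r,s,t,u}
  {p,q,r,t}  = {p,q,t} ∪ {q,r}
  {p,q,t,u}  = {t,u} ∪ {p,q,t}
  {q,r,s,u}  = {q,r} ∪ {r,s,u}
  {q,r,t,u}  = {t,u} ∪ {q,r}
  {p,q,r,s,t}  = {p,q,t} ∪ {p,q,r,s}
  {p,q,r,s,u}  = {r,s,u} ∪ {p,q,r,s}
  {p,q,s,t,u}  = {p,s,t,u} ∪ {p,q,t}
  {q,r,s,t,u}  = {r,s,t,u} ∪ {q,r}
  — 20 sets.
Pass 3 (11 new):
  {p}  = complement {q,r,s,t,u}
  {r}  = complement {p,q,s,t,u}
  {t}  = complement {p,q,r,s,u}
  {u}  = complement {p,q,r,s,t}
  {p,s}  = complement {q,r,t,u}
  {p,t}  = complement {q,r,s,u}
  {r,s}  = complement {p,q,t,u}
  {s,u}  = complement {p,q,r,t}
  {p,q,r}  = {p,q} ∪ {q,r}
  {q,t,u}  = {t,u} ∪ {q}
  {p,q,r,t,u}  = {t,u} ∪ {p,q,r,t}
  — 31 sets.
Pass 4: 27 new —
  {s}  = complement {p,q,r,t,u}
  {p,r}  = {r} ∪ {p}
  {p,u}  = {u} ∪ {p}
  {q,t}  = {q} ∪ {t}
  {q,u}  = {q} ∪ {u}
  {r,t}  = {t} ∪ {r}
  {r,u}  = {u} ∪ {r}
  {p,q,s}  = {p,q} ∪ {p,s}
  {p,q,u}  = {p,q} ∪ {u}
  {p,r,s}  = complement {q,t,u}
  {p,r,t}  = {r} ∪ {p,t}
  {p,s,t}  = {t} ∪ {p,s}
  {p,s,u}  = {u} ∪ {p,s}
  {p,t,u}  = {t,u} ∪ {p,t}
  {q,r,s}  = {r,s} ∪ {q}
  {q,r,t}  = {t} ∪ {q,r}
  {q,r,u}  = {u} ∪ {q,r}
  {q,s,u}  = {q} ∪ {s,u}
  {r,s,t}  = {r,s} ∪ {t}
  {r,t,u}  = {t,u} ∪ {r}
  {s,t,u}  = complement {p,q,r}
  {p,q,r,u}  = {p,q,r} ∪ {u}
  {p,q,s,t}  = {p,q,t} ∪ {p,s}
  {p,q,s,u}  = {p,q} ∪ {s,u}
  {p,r,s,t}  = {r,s} ∪ {p,t}
  {p,r,s,u}  = {p,s} ∪ {r,s,u}
  {q,s,t,u}  = {q,t,u} ∪ {s,u}
  — 58 sets.
Pass 5: 6 new —
  {q,s}  = {q} ∪ {s}
  {s,t}  = complement {p,q,r,u}
  {p,r,u}  = {p,u} ∪ {p,r}
  {q,s,t}  = {s} ∪ {q,t}
  {p,r,t,u}  = {p,u} ∪ {p,r,t}
  {q,r,s,t}  = complement {p,u}
  — 64 sets.
Pass 6: already closed under ᶜ and ∪.

σ(𝒞) = { ∅, {p}, {q}, {r}, {s}, {t}, {u}, {p,q}, {p,r}, {p,s}, {p,t}, {p,u}, {q,r}, {q,s}, {q,t}, {q,u}, {r,s}, {r,t}, {r,u}, {s,t}, {s,u}, {t,u}, {p,q,r}, {p,q,s}, {p,q,t}, {p,q,u}, {p,r,s}, {p,r,t}, {p,r,u}, {p,s,t}, {p,s,u}, {p,t,u}, {q,r,s}, {q,r,t}, {q,r,u}, {q,s,t}, {q,s,u}, {q,t,u}, {r,s,t}, {r,s,u}, {r,t,u}, {s,t,u}, {p,q,r,s}, {p,q,r,t}, {p,q,r,u}, {p,q,s,t}, {p,q,s,u}, {p,q,t,u}, {p,r,s,t}, {p,r,s,u}, {p,r,t,u}, {p,s,t,u}, {q,r,s,t}, {q,r,s,u}, {q,r,t,u}, {q,s,t,u}, {r,s,t,u}, {p,q,r,s,t}, {p,q,r,s,u}, {p,q,r,t,u}, {p,q,s,t,u}, {p,r,s,t,u}, {q,r,s,t,u}, X }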